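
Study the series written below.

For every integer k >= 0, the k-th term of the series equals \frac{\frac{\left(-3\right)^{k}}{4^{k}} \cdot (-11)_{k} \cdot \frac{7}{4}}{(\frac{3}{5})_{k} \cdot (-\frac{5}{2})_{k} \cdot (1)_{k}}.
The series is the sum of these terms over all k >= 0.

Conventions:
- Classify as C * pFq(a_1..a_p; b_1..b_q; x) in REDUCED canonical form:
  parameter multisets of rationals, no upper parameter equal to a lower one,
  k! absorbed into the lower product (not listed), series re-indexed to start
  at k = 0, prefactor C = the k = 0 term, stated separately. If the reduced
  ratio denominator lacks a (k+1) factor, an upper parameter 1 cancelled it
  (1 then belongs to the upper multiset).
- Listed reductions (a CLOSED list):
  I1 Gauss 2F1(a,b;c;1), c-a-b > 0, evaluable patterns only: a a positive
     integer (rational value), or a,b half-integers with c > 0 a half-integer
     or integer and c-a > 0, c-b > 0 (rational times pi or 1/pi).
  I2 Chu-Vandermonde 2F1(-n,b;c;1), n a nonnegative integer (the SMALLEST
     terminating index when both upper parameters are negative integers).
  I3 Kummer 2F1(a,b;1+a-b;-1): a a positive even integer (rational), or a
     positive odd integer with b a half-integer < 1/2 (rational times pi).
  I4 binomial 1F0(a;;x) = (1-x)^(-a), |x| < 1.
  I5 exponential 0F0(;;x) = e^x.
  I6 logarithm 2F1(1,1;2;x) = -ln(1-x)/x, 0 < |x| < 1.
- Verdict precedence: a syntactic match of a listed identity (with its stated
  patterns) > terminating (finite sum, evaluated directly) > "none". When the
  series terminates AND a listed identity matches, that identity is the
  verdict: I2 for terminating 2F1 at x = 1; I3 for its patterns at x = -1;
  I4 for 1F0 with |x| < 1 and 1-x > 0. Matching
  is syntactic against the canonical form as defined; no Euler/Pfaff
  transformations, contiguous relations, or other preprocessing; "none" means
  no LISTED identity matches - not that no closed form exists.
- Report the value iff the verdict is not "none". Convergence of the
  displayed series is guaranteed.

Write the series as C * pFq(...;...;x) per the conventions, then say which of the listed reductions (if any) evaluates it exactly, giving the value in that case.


Key step: with t_0 = \frac{7}{4}, (1)_k (C = 7/4) is k! itself.
Term ratio: r(k) = -\frac{3}{4} * (k-11) / [(k-\frac{5}{2}) (k+\frac{3}{5}) (k+1)] - rational in k, leading ratio -\frac{3}{4}; with t_0 = \frac{7}{4}, classification follows.

Classification (C = \frac{7}{4}): 1F2 with upper {-11}, lower {-\frac{5}{2}, \frac{3}{5}}, argument x = -\frac{3}{4}. Verdict: terminating - upper parameter -11 makes this a finite sum (last index 11), evaluated exactly. Value: -\frac{15046776269546783627}{341678563872735232}.


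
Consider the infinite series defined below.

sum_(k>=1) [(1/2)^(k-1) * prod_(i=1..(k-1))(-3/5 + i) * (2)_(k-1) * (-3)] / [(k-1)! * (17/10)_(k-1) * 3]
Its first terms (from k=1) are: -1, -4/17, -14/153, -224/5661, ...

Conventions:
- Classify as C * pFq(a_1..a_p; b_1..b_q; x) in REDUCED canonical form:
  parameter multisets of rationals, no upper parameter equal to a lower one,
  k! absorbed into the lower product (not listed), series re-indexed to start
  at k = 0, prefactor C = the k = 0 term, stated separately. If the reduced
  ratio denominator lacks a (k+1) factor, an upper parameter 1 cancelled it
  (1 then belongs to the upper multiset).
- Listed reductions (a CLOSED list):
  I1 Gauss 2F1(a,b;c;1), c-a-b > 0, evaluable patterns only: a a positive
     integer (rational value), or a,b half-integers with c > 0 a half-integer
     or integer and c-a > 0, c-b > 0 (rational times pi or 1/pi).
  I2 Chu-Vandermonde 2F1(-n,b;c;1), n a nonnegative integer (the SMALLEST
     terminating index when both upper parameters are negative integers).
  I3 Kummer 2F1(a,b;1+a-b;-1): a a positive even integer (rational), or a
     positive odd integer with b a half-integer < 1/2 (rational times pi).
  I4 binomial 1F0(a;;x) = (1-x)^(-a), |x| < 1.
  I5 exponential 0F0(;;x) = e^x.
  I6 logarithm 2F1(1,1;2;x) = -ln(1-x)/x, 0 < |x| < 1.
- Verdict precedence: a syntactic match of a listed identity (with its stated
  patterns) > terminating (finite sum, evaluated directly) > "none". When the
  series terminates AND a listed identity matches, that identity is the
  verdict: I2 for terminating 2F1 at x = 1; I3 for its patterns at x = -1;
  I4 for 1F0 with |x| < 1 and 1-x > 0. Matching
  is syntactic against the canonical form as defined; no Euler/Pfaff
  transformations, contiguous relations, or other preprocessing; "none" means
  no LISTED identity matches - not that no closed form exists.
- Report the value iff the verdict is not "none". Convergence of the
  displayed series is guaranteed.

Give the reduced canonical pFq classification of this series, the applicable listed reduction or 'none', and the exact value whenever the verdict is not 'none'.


With C = -1: the canonical form is 2F1(2/5, 2; 17/10; 1/2). Verdict: none - at argument 1/2 the multisets {2/5, 2} ; {17/10} match no listed identity.

First insight: t_0 = -1 here, and the constant factors (C = -1) combine into one prefactor.
Step ratio: r(k) = (1/2) * (k+2/5) (k+2) / [(k+17/10) (k+1)] ; factor over Q: parameters, x = (1/2), and C = -1.


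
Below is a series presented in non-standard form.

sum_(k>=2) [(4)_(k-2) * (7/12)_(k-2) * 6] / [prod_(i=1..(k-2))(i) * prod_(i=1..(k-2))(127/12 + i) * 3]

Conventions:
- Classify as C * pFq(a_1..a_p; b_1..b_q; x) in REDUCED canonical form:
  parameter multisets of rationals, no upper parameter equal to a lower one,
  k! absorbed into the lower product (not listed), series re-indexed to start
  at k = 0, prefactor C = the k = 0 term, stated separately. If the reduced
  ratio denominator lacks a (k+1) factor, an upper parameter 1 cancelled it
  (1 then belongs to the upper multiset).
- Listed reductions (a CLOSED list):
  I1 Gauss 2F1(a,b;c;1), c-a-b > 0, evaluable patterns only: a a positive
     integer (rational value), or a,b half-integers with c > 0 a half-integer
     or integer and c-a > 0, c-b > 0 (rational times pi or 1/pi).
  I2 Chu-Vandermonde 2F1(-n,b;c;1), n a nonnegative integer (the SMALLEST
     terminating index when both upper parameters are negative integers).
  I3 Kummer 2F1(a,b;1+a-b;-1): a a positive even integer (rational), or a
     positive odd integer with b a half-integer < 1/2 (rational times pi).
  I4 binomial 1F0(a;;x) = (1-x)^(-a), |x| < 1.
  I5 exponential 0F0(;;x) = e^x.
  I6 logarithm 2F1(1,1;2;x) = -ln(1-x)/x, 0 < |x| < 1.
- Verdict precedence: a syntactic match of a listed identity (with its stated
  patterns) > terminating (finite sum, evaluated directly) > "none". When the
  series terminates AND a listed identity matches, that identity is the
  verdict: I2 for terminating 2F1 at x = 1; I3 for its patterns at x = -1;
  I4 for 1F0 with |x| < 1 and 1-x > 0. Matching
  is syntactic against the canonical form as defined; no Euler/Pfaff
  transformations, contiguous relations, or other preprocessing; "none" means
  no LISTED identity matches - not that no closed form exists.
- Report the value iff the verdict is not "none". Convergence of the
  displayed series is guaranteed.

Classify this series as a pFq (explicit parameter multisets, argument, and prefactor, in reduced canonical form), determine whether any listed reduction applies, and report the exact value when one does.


Classification (C = 2): 2F1 with upper {7/12, 4}, lower {139/12}, argument x = 1. Verdict: this is Gauss's theorem (I1) (x = 1: the Gamma ratio telescopes since c-a-b = 7 > 0 and a = 4 in Z>0). Exact value: 3911219/1492992.

Key step: with t_0 = 2, the lower running product (C = 2, x = 1) is a rising factorial.
Step ratio: r(k) = 1 * (k+7/12) (k+4) / [(k+139/12) (k+1)] - rational in k. x = 1; t_0 = 2; negate the roots.


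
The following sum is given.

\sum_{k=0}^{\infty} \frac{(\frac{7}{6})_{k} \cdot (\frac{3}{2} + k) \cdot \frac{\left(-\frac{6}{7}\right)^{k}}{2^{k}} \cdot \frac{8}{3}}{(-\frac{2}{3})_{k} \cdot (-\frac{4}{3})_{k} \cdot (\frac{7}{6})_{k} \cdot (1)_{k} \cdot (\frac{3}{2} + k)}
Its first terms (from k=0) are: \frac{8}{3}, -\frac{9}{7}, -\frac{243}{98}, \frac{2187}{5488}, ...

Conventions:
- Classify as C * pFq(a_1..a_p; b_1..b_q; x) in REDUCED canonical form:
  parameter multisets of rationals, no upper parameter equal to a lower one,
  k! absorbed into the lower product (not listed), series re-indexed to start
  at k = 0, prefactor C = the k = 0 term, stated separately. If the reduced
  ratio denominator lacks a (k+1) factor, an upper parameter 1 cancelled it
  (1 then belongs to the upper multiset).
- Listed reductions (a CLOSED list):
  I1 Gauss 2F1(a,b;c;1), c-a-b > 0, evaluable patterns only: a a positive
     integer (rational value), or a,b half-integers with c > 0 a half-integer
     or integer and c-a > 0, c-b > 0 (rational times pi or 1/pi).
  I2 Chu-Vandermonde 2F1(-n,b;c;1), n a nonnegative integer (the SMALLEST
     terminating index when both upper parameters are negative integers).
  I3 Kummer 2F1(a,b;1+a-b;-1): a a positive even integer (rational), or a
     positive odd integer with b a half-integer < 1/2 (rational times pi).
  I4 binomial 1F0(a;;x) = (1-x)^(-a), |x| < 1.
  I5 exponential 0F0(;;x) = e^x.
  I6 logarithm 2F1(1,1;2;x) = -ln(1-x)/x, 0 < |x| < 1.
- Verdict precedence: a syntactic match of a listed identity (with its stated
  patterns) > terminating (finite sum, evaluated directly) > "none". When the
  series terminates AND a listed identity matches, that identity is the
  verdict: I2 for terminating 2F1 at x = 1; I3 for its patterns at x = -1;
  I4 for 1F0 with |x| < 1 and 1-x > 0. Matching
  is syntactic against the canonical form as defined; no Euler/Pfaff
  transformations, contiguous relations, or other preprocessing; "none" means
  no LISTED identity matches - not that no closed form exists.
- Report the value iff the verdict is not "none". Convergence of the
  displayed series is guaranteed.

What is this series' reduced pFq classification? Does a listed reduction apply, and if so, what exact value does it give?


At argument -\frac{3}{7}: a 0F2 with upper {-}, lower {-\frac{4}{3}, -\frac{2}{3}}, scaled by C = \frac{8}{3}. Verdict: none - this 0F2 at x = -\frac{3}{7} matches no listed pattern, and upper {-} holds no stopper.

The tell: x = -\frac{3}{7} and the two k-th powers (prefactor 8/3) combine into one argument.
Ratio: r(k) = -\frac{3}{7} * 1 / [(k-\frac{4}{3}) (k-\frac{2}{3}) (k+1)] - rational; roots negated = parameters, x = -\frac{3}{7}, C = \frac{8}{3}.


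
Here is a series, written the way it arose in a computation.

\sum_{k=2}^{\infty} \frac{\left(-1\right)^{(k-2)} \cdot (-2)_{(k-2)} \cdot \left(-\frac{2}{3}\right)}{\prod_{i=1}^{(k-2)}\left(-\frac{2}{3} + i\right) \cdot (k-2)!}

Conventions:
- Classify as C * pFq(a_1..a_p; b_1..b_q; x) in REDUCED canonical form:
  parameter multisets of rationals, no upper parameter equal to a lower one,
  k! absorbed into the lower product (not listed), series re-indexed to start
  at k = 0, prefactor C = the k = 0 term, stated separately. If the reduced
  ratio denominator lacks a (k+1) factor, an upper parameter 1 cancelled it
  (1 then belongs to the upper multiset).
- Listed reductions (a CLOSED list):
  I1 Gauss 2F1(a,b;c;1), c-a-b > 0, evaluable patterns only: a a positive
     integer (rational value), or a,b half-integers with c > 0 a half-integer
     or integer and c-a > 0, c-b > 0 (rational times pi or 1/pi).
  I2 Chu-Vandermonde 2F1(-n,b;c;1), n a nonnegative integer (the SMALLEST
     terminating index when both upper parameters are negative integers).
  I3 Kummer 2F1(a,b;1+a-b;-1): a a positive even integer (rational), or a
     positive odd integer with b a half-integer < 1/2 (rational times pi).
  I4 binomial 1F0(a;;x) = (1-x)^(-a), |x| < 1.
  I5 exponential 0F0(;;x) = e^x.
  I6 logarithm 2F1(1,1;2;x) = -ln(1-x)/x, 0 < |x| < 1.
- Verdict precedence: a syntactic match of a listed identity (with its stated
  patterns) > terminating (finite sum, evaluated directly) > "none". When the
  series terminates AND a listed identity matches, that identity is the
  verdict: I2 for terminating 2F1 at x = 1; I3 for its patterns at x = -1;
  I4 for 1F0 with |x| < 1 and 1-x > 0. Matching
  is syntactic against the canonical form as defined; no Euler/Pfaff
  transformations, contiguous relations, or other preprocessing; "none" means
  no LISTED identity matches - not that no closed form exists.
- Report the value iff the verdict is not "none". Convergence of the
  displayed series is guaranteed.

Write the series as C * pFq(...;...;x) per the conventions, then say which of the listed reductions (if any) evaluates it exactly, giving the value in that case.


Classification (C = -\frac{2}{3}): 1F1 with upper {-2}, lower {\frac{1}{3}}, argument x = -1. Verdict: terminating at k = 2: the factor (-2)_k kills every later term; summing the 3 survivors is exact. Exact value: -\frac{37}{6}.

Key observation: x = -1 and the lower running product (prefactor -2/3) is a rising factorial.
Adjacent-term ratio: r(k) = -1 * (k-2) / [(k+\frac{1}{3}) (k+1)] - rational in k. x = -1; t_0 = -\frac{2}{3}; negate the roots.


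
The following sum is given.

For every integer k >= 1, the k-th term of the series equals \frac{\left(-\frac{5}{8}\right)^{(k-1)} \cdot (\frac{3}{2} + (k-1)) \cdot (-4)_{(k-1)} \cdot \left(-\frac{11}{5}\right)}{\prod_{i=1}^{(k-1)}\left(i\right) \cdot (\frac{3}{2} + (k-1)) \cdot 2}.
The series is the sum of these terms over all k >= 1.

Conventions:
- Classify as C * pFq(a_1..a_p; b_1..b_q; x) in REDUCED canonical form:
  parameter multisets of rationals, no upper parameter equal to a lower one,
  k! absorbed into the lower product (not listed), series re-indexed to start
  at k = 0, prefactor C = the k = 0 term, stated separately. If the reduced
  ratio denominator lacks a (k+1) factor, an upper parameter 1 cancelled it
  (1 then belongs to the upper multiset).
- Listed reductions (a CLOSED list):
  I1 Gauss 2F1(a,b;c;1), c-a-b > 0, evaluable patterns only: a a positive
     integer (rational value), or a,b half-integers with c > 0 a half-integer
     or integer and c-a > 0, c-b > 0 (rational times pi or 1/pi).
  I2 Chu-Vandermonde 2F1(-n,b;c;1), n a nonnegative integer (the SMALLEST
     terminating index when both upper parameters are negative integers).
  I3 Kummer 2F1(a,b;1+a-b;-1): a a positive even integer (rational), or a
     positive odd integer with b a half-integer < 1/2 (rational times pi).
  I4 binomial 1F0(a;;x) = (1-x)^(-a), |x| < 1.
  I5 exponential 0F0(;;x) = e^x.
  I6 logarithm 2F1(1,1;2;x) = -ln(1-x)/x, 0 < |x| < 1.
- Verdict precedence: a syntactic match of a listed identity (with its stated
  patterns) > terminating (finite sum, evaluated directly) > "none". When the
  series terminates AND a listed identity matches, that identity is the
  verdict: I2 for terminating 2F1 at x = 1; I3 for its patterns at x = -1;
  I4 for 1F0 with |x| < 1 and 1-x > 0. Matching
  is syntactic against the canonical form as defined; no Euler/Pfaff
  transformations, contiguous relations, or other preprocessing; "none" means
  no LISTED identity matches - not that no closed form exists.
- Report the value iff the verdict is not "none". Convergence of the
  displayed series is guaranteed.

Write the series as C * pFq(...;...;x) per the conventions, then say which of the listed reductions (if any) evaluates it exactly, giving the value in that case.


Structural cue: x = -\frac{5}{8} and striking the common factor k + 3/2 reduces the term (C = -11/10, x = -5/8).
Term ratio: r(k) = -\frac{5}{8} * (k-4) / [(k+1)] - rational; roots negated = parameters, x = -\frac{5}{8}, C = -\frac{11}{10}.

At argument -\frac{5}{8}: a 1F0 with upper {-4}, lower {-}, scaled by C = -\frac{11}{10}. Verdict: binomial (I4) fires (the 1F0 binomial series: exponent 4, x = -\frac{5}{8}). Exact value: -\frac{314171}{40960}.


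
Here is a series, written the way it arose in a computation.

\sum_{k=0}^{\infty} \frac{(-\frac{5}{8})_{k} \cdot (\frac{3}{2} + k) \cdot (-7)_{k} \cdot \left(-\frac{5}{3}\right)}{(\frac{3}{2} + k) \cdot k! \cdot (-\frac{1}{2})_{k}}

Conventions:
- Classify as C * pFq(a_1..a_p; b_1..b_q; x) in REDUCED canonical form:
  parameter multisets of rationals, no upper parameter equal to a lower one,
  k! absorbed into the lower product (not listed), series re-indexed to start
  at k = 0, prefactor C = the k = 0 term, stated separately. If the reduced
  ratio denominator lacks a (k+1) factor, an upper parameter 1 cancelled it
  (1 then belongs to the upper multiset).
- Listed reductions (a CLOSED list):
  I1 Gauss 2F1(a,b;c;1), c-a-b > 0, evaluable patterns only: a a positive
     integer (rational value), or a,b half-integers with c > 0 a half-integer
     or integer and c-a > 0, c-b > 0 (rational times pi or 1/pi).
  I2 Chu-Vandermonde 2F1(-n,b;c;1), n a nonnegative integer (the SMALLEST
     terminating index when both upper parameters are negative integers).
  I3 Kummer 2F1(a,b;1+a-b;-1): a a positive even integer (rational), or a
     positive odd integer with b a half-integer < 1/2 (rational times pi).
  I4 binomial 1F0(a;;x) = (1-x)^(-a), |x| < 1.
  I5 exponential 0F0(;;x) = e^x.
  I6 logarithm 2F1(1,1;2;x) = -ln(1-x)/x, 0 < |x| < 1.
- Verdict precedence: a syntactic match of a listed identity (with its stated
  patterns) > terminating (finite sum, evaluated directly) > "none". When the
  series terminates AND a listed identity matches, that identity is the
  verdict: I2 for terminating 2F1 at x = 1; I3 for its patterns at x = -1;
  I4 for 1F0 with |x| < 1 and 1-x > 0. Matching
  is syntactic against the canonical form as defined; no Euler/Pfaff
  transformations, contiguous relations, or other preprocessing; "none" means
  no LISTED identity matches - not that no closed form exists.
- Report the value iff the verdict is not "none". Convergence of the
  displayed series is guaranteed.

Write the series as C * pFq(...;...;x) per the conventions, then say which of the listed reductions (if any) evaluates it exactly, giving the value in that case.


Key step: t_0 = -\frac{5}{3} here, and the factor k + 3/2 cancels (top and bottom), leaving prefactor -5/3.
Step ratio: r(k) = 1 * (k-7) (k-\frac{5}{8}) / [(k-\frac{1}{2}) (k+1)] - poly over poly, x = 1 from leading terms; C = -\frac{5}{3} at k = 0.

x = 1 here; the reduced form reads 2F1, upper {-7, -\frac{5}{8}}, lower {-\frac{1}{2}}, C = -\frac{5}{3}. Verdict at x = 1: Chu-Vandermonde (I2) matches (terminating 2F1 at x = 1 with n = 7, b = -5/8, c = -\frac{1}{2}). Sum: \frac{121975}{49152}.


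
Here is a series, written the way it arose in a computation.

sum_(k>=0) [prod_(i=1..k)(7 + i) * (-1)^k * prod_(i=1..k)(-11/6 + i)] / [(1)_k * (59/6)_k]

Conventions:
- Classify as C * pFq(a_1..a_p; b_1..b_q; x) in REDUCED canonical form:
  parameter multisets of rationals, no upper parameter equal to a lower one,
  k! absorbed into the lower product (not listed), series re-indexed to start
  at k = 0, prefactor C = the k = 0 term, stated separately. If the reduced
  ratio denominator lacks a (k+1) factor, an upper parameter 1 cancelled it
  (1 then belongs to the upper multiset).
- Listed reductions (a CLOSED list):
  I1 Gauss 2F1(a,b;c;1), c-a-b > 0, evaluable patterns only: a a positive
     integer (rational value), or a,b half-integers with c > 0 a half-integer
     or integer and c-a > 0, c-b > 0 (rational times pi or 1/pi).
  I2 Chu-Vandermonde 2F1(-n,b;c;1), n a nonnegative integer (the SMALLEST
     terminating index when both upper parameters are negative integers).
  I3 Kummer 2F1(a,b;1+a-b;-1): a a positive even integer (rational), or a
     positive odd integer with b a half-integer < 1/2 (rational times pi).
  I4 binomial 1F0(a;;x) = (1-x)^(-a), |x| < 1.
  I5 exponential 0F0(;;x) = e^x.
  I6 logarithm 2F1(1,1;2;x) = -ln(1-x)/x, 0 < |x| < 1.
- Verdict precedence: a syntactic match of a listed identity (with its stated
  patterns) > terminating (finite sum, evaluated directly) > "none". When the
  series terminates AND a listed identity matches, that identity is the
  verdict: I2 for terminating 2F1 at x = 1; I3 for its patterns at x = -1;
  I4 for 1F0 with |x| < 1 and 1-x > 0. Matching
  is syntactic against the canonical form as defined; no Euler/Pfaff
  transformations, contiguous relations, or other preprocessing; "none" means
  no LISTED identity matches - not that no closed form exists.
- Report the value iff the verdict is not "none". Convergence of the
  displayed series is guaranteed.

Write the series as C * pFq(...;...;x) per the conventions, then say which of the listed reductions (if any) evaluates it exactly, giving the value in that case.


With C = 1: the canonical form is 2F1(-5/6, 8; 59/6; -1). Verdict: Kummer (I3) fires (x = -1; c = 59/6 equals 1+a-b for upper {-5/6, 8}: listed pattern). Its exact value is 102131/62208.

The tell: t_0 being 1, (1)_k (C = 1, x = -1) is k! itself.
Adjacent-term ratio: r(k) = (-1) * (k-5/6) (k+8) / [(k+59/6) (k+1)] - rational; roots negated = parameters, x = (-1), C = 1.


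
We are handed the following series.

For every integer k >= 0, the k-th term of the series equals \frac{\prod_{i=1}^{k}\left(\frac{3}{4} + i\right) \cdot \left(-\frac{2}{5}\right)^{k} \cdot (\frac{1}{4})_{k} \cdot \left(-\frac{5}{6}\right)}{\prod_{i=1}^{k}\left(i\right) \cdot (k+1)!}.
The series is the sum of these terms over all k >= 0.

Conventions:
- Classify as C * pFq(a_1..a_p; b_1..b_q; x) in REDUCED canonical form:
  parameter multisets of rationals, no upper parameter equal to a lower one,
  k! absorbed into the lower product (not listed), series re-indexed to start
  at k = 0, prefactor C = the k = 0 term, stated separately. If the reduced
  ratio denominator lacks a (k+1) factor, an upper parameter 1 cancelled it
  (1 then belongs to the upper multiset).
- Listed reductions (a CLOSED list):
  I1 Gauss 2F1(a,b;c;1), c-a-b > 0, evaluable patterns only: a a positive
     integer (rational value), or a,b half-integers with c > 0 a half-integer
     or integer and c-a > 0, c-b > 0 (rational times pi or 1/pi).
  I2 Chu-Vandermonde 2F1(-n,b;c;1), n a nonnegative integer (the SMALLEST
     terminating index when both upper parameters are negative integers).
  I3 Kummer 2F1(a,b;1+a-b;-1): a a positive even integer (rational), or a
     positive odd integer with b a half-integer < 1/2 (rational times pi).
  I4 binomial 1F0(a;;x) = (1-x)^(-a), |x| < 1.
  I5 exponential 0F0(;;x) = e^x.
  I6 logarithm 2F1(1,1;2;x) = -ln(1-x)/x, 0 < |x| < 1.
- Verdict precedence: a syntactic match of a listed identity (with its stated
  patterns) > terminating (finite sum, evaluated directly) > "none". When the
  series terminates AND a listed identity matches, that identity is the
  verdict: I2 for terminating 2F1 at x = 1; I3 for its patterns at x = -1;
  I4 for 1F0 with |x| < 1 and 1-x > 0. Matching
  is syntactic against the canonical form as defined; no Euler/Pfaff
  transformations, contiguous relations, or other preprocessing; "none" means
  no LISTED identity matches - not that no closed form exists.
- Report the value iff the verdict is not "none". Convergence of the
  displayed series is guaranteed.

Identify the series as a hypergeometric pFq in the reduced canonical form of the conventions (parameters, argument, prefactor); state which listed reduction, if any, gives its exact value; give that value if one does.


x = -\frac{2}{5} here; the reduced form reads 2F1, upper {\frac{1}{4}, \frac{7}{4}}, lower {2}, C = -\frac{5}{6}. Verdict: none. Every listed pattern misses the 2F1 form at -\frac{2}{5}, upper {\frac{1}{4}, \frac{7}{4}}.

First insight: with t_0 = -\frac{5}{6}, the running product (C = -5/6) telescopes to a rising factorial.
Step ratio: r(k) = -\frac{2}{5} * (k+\frac{1}{4}) (k+\frac{7}{4}) / [(k+2) (k+1)] ; factor over Q: parameters, x = -\frac{2}{5}, and C = -\frac{5}{6}.


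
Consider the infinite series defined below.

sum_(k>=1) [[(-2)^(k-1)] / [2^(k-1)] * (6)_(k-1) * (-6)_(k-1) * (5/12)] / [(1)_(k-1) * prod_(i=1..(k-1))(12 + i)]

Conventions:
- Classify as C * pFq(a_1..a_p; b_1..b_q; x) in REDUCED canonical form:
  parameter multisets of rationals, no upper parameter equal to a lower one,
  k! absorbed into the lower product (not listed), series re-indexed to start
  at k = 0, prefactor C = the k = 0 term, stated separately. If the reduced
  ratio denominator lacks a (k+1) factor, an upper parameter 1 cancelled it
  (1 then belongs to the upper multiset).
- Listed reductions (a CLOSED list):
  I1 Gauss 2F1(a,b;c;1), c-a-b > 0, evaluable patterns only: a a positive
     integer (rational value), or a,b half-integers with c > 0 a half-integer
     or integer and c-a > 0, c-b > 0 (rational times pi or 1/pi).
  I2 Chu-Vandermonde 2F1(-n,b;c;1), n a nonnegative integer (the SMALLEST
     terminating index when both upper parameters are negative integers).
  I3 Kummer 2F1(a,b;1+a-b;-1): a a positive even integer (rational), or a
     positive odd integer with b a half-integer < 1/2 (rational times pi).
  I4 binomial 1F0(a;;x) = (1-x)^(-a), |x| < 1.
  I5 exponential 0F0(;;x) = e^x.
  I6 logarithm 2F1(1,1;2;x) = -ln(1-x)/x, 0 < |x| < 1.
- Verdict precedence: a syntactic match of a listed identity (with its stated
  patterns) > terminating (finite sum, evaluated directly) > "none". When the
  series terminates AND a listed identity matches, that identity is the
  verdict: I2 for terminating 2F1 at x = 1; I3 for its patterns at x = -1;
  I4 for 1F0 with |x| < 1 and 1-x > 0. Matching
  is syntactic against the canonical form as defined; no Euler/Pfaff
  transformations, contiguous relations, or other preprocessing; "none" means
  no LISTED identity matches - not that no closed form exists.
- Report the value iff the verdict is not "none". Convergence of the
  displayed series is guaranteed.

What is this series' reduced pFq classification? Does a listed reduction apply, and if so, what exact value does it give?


This is 5/12 * 2F1(-6, 6; 13; -1) in reduced canonical form. Verdict at x = -1: the Kummer evaluation I3 matches (x = -1; c = 13 equals 1+a-b for upper {-6, 6}: listed pattern). Sum: 55/12.

Key step: t_0 = 5/12 here, and the two k-th powers (C = 5/12, x = -1) combine into one argument.
Ratio: r(k) = (-1) * (k-6) (k+6) / [(k+13) (k+1)] - poly over poly, x = (-1) from leading terms; C = 5/12 at k = 0.


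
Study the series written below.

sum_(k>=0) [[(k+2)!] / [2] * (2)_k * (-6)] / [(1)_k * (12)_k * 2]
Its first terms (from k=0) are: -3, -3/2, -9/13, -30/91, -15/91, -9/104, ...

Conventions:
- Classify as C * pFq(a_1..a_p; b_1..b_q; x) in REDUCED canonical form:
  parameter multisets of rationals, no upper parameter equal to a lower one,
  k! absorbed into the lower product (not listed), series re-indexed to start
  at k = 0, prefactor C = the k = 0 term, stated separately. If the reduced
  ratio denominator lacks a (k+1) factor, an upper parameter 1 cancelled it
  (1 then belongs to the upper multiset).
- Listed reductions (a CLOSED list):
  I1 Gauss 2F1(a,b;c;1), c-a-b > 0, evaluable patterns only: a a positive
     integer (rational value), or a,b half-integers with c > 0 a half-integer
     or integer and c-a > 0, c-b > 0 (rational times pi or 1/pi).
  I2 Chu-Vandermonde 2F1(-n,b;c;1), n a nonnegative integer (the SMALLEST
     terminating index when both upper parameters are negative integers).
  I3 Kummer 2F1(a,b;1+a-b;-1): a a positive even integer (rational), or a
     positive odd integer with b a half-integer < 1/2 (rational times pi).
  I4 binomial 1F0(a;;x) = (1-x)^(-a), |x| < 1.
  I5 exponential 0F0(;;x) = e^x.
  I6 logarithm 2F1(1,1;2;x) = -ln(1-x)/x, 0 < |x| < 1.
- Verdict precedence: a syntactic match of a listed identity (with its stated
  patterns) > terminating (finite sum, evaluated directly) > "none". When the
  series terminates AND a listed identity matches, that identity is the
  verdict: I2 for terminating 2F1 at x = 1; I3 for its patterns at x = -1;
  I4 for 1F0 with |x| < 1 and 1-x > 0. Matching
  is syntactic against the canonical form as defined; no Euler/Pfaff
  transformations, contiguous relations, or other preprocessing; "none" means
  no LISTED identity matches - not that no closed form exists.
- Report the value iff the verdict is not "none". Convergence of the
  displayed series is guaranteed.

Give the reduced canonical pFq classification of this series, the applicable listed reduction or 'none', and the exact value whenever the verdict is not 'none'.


At argument 1: a 2F1 with upper {2, 3}, lower {12}, scaled by C = -3. Verdict: Gauss (I1, integer-parameter pattern) fires (x = 1: the Gamma ratio telescopes since c-a-b = 7 > 0 and a = 2 in Z>0). Value: -165/28.

Key step: t_0 being -3, the constant factors (C = -3) combine into one prefactor.
Adjacent-term ratio: r(k) = 1 * (k+2) (k+3) / [(k+12) (k+1)] - rational; roots negated = parameters, x = 1, C = -3.


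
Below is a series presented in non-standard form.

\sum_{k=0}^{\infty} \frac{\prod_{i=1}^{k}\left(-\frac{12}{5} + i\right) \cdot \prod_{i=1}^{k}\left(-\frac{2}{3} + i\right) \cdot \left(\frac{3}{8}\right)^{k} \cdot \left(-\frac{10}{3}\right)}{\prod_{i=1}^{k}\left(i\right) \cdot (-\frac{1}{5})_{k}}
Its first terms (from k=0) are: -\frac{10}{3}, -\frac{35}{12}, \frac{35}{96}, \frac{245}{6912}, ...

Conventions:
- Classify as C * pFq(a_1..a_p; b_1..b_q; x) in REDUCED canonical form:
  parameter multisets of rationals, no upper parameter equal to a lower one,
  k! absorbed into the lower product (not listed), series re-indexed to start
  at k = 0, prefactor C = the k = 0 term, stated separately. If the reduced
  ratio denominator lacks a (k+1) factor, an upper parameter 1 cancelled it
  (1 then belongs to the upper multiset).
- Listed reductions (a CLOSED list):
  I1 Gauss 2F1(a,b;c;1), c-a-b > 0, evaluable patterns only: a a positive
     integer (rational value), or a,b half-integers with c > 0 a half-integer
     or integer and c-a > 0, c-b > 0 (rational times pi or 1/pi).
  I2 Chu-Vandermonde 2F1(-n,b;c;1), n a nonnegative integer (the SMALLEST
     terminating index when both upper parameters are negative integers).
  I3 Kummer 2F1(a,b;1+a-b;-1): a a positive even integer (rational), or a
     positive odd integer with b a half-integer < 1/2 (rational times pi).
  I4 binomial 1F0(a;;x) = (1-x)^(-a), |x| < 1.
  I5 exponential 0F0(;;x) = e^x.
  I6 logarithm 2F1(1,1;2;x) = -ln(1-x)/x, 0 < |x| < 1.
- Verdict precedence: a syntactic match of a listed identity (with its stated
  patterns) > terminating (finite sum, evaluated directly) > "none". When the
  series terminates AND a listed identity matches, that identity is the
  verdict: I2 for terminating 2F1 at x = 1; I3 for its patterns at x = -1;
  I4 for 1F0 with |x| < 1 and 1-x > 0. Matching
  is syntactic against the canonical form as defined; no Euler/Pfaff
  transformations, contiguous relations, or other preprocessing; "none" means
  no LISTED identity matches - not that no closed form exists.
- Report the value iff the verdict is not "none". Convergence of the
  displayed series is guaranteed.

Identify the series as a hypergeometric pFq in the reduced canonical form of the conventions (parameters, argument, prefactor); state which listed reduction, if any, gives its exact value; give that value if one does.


Prefactor -\frac{10}{3}, argument \frac{3}{8}: 2F1 with upper {-\frac{7}{5}, \frac{1}{3}} over lower {-\frac{1}{5}}. Verdict: none. No listed pattern accepts 2F1(-\frac{7}{5}, \frac{1}{3}; -\frac{1}{5}; \frac{3}{8}).

Key step: x = \frac{3}{8} and the running product (C = -10/3) telescopes to a rising factorial.
Adjacent-term ratio: r(k) = \frac{3}{8} * (k-\frac{7}{5}) (k+\frac{1}{3}) / [(k-\frac{1}{5}) (k+1)] - rational in k, leading ratio \frac{3}{8}; with t_0 = -\frac{10}{3}, classification follows.


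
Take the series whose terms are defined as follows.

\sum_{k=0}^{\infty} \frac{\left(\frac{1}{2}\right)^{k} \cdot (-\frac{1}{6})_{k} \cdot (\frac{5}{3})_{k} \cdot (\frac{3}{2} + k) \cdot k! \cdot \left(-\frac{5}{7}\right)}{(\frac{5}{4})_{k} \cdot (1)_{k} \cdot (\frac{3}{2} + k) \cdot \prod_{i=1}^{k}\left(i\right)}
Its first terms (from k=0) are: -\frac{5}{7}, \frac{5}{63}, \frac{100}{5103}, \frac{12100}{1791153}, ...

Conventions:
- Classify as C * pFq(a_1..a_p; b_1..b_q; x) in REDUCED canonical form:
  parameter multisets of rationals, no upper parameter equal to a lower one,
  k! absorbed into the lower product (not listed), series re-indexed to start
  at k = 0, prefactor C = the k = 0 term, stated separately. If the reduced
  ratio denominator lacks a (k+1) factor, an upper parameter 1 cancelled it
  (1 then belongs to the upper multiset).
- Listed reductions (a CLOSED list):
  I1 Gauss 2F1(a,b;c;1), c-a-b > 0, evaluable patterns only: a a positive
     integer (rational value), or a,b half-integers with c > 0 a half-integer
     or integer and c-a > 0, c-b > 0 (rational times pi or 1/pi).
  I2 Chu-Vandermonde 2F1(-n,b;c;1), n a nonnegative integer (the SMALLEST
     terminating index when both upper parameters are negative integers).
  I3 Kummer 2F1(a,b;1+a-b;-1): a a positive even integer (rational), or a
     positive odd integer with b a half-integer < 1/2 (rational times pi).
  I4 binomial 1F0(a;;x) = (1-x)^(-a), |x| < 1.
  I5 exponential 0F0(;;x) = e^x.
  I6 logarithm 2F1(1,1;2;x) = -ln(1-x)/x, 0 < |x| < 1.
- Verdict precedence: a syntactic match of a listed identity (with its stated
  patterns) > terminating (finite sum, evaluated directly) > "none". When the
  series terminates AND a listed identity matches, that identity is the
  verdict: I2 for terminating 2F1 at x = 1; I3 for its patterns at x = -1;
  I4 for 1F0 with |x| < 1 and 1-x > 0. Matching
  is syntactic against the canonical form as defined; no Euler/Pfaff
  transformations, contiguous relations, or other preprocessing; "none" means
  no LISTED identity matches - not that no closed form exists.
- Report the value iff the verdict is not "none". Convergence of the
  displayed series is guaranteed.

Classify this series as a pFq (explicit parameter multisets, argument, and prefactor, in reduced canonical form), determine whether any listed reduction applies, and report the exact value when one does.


Canonical form: C = -\frac{5}{7} times 2F1 with upper {-\frac{1}{6}, \frac{5}{3}}, lower {\frac{5}{4}}, x = \frac{1}{2}. Verdict: none. Every listed pattern misses the 2F1 form at \frac{1}{2}, upper {-\frac{1}{6}, \frac{5}{3}}.

Key observation: from the first term -\frac{5}{7}: striking the common factor k + 3/2 reduces the term (C = -5/7, x = 1/2).
Step ratio: r(k) = \frac{1}{2} * (k-\frac{1}{6}) (k+\frac{5}{3}) / [(k+\frac{5}{4}) (k+1)] - rational in k. x = \frac{1}{2}; t_0 = -\frac{5}{7}; negate the roots.


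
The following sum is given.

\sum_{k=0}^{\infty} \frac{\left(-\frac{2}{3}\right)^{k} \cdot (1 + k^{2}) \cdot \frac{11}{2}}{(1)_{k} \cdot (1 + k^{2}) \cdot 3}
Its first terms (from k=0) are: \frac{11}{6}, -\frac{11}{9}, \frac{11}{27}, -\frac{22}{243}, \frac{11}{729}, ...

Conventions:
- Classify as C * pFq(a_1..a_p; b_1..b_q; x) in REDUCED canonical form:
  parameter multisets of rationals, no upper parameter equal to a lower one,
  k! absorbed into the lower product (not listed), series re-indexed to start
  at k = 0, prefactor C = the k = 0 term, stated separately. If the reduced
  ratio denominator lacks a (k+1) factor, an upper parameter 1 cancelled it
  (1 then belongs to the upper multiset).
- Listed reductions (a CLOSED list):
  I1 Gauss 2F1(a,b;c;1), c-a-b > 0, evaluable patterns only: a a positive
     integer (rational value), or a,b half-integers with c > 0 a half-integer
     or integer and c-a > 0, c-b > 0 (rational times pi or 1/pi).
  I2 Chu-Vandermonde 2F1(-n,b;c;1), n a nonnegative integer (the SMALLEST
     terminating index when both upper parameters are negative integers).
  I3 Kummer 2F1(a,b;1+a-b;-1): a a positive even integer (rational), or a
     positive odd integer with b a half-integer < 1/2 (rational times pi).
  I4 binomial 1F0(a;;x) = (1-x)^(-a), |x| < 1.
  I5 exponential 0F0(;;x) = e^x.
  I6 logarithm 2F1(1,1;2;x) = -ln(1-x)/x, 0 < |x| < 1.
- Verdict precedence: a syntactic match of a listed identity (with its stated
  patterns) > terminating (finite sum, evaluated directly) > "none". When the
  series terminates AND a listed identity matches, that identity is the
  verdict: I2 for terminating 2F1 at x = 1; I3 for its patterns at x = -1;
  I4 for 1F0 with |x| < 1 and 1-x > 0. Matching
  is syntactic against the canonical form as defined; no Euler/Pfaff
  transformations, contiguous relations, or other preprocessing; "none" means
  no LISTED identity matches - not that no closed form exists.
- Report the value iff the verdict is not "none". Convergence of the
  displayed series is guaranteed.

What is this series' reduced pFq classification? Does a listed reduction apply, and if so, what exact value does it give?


The series (x = -\frac{2}{3}) is 0F0: upper {-}, lower {-}, prefactor \frac{11}{6}. Verdict (x = -\frac{2}{3}): the exponential series (I5) applies (the 0F0 exponential series at x = -\frac{2}{3}). Hence: \frac{11}{6} \cdot e^{-\frac{2}{3}}.

Key observation: t_0 = \frac{11}{6} here, and (1)_k (C = 11/6) is k! itself.
Consecutive-term ratio: r(k) = -\frac{2}{3} * 1 / [(k+1)] - rational; roots negated = parameters, x = -\frac{2}{3}, C = \frac{11}{6}.


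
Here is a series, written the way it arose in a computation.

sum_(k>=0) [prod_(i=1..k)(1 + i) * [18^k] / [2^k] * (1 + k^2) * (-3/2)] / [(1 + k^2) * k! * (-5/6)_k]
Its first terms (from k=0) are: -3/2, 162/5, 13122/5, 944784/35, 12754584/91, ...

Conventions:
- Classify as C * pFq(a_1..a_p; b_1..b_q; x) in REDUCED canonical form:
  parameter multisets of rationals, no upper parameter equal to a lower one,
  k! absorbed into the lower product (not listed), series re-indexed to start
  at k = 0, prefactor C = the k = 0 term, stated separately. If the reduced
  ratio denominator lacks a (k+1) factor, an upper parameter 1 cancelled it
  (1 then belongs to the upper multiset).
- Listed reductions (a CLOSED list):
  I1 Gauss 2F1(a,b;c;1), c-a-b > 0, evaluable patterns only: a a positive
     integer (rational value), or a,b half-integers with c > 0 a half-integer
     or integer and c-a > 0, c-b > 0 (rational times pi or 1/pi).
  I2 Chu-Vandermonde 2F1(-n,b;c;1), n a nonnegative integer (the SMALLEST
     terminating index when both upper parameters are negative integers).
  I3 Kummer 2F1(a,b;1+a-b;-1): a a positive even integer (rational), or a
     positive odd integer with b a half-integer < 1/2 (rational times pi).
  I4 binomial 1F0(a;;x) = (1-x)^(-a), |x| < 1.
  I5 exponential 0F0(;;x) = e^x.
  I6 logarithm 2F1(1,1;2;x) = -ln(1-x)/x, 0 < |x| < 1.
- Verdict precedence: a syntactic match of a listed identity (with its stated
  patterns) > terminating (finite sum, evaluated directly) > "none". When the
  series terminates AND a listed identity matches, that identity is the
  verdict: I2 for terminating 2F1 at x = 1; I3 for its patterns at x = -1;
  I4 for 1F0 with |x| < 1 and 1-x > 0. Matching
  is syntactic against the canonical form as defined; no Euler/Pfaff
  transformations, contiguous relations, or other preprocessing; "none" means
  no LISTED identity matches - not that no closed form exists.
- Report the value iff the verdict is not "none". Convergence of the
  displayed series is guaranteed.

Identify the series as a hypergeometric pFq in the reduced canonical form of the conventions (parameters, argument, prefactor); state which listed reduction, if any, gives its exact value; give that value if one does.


With C = -3/2: the canonical form is 1F1(2; -5/6; 9). Verdict: none - this 1F1 at x = 9 matches no listed pattern, and upper {2} holds no stopper.

The tell: from the first term -3/2: the running product (C = -3/2, x = 9) telescopes to a rising factorial.
Consecutive-term ratio: r(k) = 9 * (k+2) / [(k-5/6) (k+1)] - rational in k. x = 9; t_0 = -3/2; negate the roots.


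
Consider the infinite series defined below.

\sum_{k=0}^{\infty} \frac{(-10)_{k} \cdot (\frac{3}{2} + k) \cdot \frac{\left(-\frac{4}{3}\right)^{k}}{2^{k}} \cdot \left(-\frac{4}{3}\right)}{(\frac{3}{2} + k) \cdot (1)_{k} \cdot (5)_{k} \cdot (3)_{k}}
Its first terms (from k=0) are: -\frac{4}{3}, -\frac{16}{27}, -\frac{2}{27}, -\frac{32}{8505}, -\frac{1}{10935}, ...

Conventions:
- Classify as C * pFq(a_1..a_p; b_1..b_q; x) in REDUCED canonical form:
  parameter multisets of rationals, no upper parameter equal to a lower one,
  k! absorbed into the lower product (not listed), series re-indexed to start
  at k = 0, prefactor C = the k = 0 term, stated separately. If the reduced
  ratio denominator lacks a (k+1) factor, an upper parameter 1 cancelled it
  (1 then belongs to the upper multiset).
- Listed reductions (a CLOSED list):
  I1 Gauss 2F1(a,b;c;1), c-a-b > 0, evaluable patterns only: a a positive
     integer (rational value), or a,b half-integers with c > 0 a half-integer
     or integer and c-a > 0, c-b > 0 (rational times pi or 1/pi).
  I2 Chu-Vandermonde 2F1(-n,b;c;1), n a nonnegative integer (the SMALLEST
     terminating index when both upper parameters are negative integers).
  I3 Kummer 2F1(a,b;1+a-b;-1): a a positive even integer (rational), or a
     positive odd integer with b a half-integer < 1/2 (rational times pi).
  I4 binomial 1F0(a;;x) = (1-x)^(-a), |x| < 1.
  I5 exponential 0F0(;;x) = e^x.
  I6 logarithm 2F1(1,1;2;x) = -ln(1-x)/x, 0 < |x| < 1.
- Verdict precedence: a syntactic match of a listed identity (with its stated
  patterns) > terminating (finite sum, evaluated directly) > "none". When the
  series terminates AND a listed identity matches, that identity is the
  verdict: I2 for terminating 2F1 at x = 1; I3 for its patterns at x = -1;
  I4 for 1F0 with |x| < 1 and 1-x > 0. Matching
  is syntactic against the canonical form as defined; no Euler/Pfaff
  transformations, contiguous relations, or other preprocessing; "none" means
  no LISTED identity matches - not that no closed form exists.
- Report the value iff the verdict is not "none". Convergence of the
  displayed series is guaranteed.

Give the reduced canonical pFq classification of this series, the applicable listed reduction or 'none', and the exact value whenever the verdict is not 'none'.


Classification (C = -\frac{4}{3}): 1F2 with upper {-10}, lower {3, 5}, argument x = -\frac{2}{3}. Verdict: terminating. With -10 upstairs the series is a 11-term polynomial sum; evaluated term by term. Its exact value is -\frac{75395295802474480351}{37625123378622780000}.

Structural cue: with t_0 = -\frac{4}{3}, the two k-th powers (C = -4/3) combine into one argument.
Adjacent-term ratio: r(k) = -\frac{2}{3} * (k-10) / [(k+3) (k+5) (k+1)] - rational in k, leading ratio -\frac{2}{3}; with t_0 = -\frac{4}{3}, classification follows.
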